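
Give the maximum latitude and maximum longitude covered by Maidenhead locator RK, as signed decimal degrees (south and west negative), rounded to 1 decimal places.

20.0, 180.0

Field R=17, K=10: +17·20° lon, +10·10° lat → SW at lon 160°, lat 10°.
Cell spans 20° lon × 10° lat. NE corner is SW corner plus one full cell.
latitude 20.0, longitude 180.0.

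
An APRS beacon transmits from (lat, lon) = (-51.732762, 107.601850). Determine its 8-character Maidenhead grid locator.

Add 180° to longitude and 90° to latitude: 287.60185, 38.26724.
Field: 287.60185/20 → 14 → O, 38.26724/10 → 3 → D; chars OD.
Square: 7.60185/2 → 3, 8.26724/1 → 8; chars 38.
Subsquare: 1.60185/0.0833333 → 19 → t, 0.26724/0.0416667 → 6 → g; chars tg.
Extended square: 0.01852/0.00833333 → 2, 0.01724/0.00416667 → 4; chars 24.

OD38tg24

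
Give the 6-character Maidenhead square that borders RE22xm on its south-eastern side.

Longitude subsquare x = 23; +1 → 24, wraps to 0 = a, carry into square.
Longitude square 2; +1 → 3.
Latitude subsquare m = 12; −1 → 11 = l.

RE32al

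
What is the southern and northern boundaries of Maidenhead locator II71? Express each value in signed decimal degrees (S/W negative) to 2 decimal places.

Field I=8, I=8: +8·20° lon, +8·10° lat → SW at lon -20°, lat -10°.
Square 7, 1: +7·2° lon, +1·1° lat → SW at lon -6°, lat -9°.
Cell spans 2° lon × 1° lat.
south -9.00, north -8.00.

-9.00, -8.00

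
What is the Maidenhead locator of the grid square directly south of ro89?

RO88

Latitude square 9; −1 → 8.
The longitude characters are unchanged.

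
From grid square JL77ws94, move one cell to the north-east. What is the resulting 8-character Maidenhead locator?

JL77xs05

Longitude extended square 9; +1 → 10, wraps to 0, carry into subsquare.
Longitude subsquare w = 22; +1 → 23 = x.
Latitude extended square 4; +1 → 5.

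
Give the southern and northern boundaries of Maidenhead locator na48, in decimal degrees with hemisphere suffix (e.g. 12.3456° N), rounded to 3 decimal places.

82.000° S, 81.000° S

Field N=13, A=0: +13·20° lon, +0·10° lat → SW at lon 80°, lat -90°.
Square 4, 8: +4·2° lon, +8·1° lat → SW at lon 88°, lat -82°.
Cell spans 2° lon × 1° lat.
south 82.000° S, north 81.000° S.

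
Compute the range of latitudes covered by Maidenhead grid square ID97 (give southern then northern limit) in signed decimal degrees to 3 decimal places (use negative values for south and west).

-53.000, -52.000

Field I=8, D=3: +8·20° lon, +3·10° lat → SW at lon -20°, lat -60°.
Square 9, 7: +9·2° lon, +7·1° lat → SW at lon -2°, lat -53°.
Cell spans 2° lon × 1° lat.
south -53.000, north -52.000.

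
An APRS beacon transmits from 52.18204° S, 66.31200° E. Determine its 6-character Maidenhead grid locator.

Shift to the Maidenhead origin (180°W, 90°S): lon 246.3120, lat 37.8180.
Field: lon ⌊246.3120/20⌋ = 12 → M; lat ⌊37.8180/10⌋ = 3 → D.
Square: lon ⌊6.3120/2⌋ = 3; lat ⌊7.8180/1⌋ = 7.
Subsquare: lon ⌊0.3120/0.0833333⌋ = 3 → d; lat ⌊0.8180/0.0416667⌋ = 19 → t.

MD37dt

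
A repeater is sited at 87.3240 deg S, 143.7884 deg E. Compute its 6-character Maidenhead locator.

QA12vq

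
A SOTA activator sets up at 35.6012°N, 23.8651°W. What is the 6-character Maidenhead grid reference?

HM85bo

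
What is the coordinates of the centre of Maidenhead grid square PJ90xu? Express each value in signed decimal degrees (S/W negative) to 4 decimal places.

Field P=15, J=9: +15·20° lon, +9·10° lat → SW at lon 120°, lat 0°.
Square 9, 0: +9·2° lon, +0·1° lat → SW at lon 138°, lat 0°.
Subsquare x=23, u=20: +23·0.0833333° lon, +20·0.0416667° lat → SW at lon 139.917°, lat 0.833333°.
Cell spans 0.0833333° lon × 0.0416667° lat. Centre is SW corner plus half of each.
latitude 0.8542, longitude 139.9583.

0.8542, 139.9583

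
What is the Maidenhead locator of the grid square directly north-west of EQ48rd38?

Longitude extended square 3; −1 → 2.
Latitude extended square 8; +1 → 9.

EQ48rd29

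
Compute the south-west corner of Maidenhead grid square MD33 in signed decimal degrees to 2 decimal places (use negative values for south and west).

Field M=12, D=3: +12·20° lon, +3·10° lat → SW at lon 60°, lat -60°.
Square 3, 3: +3·2° lon, +3·1° lat → SW at lon 66°, lat -57°.
latitude -57.00, longitude 66.00.

-57.00, 66.00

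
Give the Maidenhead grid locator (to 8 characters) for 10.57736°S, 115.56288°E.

Offset from 180°W / 90°S: lon 295.56288°, lat 79.42264°.
Field: 295.56288/20 → 14 → O, 79.42264/10 → 7 → H; chars OH.
Square: 15.56288/2 → 7, 9.42264/1 → 9; chars 79.
Subsquare: 1.56288/0.0833333 → 18 → s, 0.42264/0.0416667 → 10 → k; chars sk.
Extended square: 0.06288/0.00833333 → 7, 0.00597/0.00416667 → 1; chars 71.

OH79sk71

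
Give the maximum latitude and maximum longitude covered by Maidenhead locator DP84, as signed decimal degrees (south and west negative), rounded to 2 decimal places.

Field D=3, P=15: +3·20° lon, +15·10° lat → SW at lon -120°, lat 60°.
Square 8, 4: +8·2° lon, +4·1° lat → SW at lon -104°, lat 64°.
Cell spans 2° lon × 1° lat. NE corner is SW corner plus one full cell.
latitude 65.00, longitude -102.00.

65.00, -102.00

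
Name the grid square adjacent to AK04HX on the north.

AK05ha

Latitude subsquare x = 23; +1 → 24, wraps to 0 = a, carry into square.
Latitude square 4; +1 → 5.
The longitude characters are unchanged.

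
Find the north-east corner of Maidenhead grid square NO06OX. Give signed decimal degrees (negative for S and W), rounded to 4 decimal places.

57.0000, 81.2500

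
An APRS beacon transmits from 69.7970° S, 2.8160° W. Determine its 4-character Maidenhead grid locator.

IC80

Add 180° to longitude and 90° to latitude: 177.18, 20.20.
Field: 177.18/20 → 8 → I, 20.20/10 → 2 → C; chars IC.
Square: 17.18/2 → 8, 0.20/1 → 0; chars 80.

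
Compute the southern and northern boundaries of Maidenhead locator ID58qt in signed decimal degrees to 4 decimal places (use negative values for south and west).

-51.2083, -51.1667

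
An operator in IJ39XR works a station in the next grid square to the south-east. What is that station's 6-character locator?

IJ49aq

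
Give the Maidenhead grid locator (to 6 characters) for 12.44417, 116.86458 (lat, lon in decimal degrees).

Offset from 180°W / 90°S: lon 296.8646°, lat 102.4442°.
Field: lon ⌊296.8646/20⌋ = 14 → O; lat ⌊102.4442/10⌋ = 10 → K.
Square: lon ⌊16.8646/2⌋ = 8; lat ⌊2.4442/1⌋ = 2.
Subsquare: lon ⌊0.8646/0.0833333⌋ = 10 → k; lat ⌊0.4442/0.0416667⌋ = 10 → k.

OK82kk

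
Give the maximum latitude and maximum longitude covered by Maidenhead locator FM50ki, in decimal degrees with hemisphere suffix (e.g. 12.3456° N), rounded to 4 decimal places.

Field F=5, M=12: +5·20° lon, +12·10° lat → SW at lon -80°, lat 30°.
Square 5, 0: +5·2° lon, +0·1° lat → SW at lon -70°, lat 30°.
Subsquare k=10, i=8: +10·0.0833333° lon, +8·0.0416667° lat → SW at lon -69.1667°, lat 30.3333°.
Cell spans 0.0833333° lon × 0.0416667° lat. NE corner is SW corner plus one full cell.
latitude 30.3750° N, longitude 69.0833° W.

30.3750° N, 69.0833° W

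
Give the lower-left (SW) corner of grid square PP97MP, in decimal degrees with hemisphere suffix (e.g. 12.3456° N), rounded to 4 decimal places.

67.6250° N, 139.0000° E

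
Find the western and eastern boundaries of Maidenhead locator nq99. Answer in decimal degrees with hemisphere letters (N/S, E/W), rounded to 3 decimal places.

98.000° E, 100.000° E

Field N=13, Q=16: +13·20° lon, +16·10° lat → SW at lon 80°, lat 70°.
Square 9, 9: +9·2° lon, +9·1° lat → SW at lon 98°, lat 79°.
Cell spans 2° lon × 1° lat.
west 98.000° E, east 100.000° E.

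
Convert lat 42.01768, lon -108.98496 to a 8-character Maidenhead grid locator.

DN52ma14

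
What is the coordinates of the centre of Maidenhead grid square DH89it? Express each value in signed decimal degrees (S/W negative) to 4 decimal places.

-10.1875, -103.2917

Field D=3, H=7: +3·20° lon, +7·10° lat → SW at lon -120°, lat -20°.
Square 8, 9: +8·2° lon, +9·1° lat → SW at lon -104°, lat -11°.
Subsquare i=8, t=19: +8·0.0833333° lon, +19·0.0416667° lat → SW at lon -103.333°, lat -10.2083°.
Cell spans 0.0833333° lon × 0.0416667° lat. Centre is SW corner plus half of each.
latitude -10.1875, longitude -103.2917.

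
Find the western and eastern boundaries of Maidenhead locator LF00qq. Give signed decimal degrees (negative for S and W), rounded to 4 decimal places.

41.3333, 41.4167

Field L=11, F=5: +11·20° lon, +5·10° lat → SW at lon 40°, lat -40°.
Square 0, 0: +0·2° lon, +0·1° lat → SW at lon 40°, lat -40°.
Subsquare q=16, q=16: +16·0.0833333° lon, +16·0.0416667° lat → SW at lon 41.3333°, lat -39.3333°.
Cell spans 0.0833333° lon × 0.0416667° lat.
west 41.3333, east 41.4167.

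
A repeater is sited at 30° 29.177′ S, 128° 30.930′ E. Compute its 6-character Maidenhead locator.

PF49gm

Offset from 180°W / 90°S: lon 308.5155°, lat 59.5137°.
Field: lon ⌊308.5155/20⌋ = 15 → P; lat ⌊59.5137/10⌋ = 5 → F.
Square: lon ⌊8.5155/2⌋ = 4; lat ⌊9.5137/1⌋ = 9.
Subsquare: lon ⌊0.5155/0.0833333⌋ = 6 → g; lat ⌊0.5137/0.0416667⌋ = 12 → m.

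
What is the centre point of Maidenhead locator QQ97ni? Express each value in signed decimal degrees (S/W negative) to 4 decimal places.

Field Q=16, Q=16: +16·20° lon, +16·10° lat → SW at lon 140°, lat 70°.
Square 9, 7: +9·2° lon, +7·1° lat → SW at lon 158°, lat 77°.
Subsquare n=13, i=8: +13·0.0833333° lon, +8·0.0416667° lat → SW at lon 159.083°, lat 77.3333°.
Cell spans 0.0833333° lon × 0.0416667° lat. Centre is SW corner plus half of each.
latitude 77.3542, longitude 159.1250.

77.3542, 159.1250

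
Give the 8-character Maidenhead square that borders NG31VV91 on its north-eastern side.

NG31wv02

Longitude extended square 9; +1 → 10, wraps to 0, carry into subsquare.
Longitude subsquare v = 21; +1 → 22 = w.
Latitude extended square 1; +1 → 2.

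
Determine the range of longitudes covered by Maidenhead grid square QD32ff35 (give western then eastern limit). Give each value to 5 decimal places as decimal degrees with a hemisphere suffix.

146.44167° E, 146.45000° E

Field Q=16, D=3: +16·20° lon, +3·10° lat → SW at lon 140°, lat -60°.
Square 3, 2: +3·2° lon, +2·1° lat → SW at lon 146°, lat -58°.
Subsquare f=5, f=5: +5·0.0833333° lon, +5·0.0416667° lat → SW at lon 146.417°, lat -57.7917°.
Extended square 3, 5: +3·0.00833333° lon, +5·0.00416667° lat → SW at lon 146.442°, lat -57.7708°.
Cell spans 0.00833333° lon × 0.00416667° lat.
west 146.44167° E, east 146.45000° E.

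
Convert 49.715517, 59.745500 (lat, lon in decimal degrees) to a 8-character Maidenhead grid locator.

LN99ur91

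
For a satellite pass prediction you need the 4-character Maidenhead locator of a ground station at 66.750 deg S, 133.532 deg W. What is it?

CC33

Shift to the Maidenhead origin (180°W, 90°S): lon 46.47, lat 23.25.
Field (20°×10°, letters A–R): 46.47/20 → 2 → C, 23.25/10 → 2 → C; chars CC.
Square (2°×1°, digits 0–9): 6.47/2 → 3, 3.25/1 → 3; chars 33.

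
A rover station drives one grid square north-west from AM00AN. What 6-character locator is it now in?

RM90xo

Longitude subsquare a = 0; −1 → -1, wraps to 23 = x, carry into square.
Longitude square 0; −1 → -1, wraps to 9, carry into field.
Longitude field A = 0; −1 → -1, wraps to 17 = R, wrapping around the antimeridian.
Latitude subsquare n = 13; +1 → 14 = o.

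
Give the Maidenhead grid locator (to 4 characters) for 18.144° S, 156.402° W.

Add 180° to longitude and 90° to latitude: 23.60, 71.86.
Field: 23.60/20 → 1 → B, 71.86/10 → 7 → H; chars BH.
Square: 3.60/2 → 1, 1.86/1 → 1; chars 11.

BH11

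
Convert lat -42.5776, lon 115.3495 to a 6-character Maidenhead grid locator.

OE77qk

Add 180° to longitude and 90° to latitude: 295.3495, 47.4224.
Field: lon ⌊295.3495/20⌋ = 14 → O; lat ⌊47.4224/10⌋ = 4 → E.
Square: lon ⌊15.3495/2⌋ = 7; lat ⌊7.4224/1⌋ = 7.
Subsquare: lon ⌊1.3495/0.0833333⌋ = 16 → q; lat ⌊0.4224/0.0416667⌋ = 10 → k.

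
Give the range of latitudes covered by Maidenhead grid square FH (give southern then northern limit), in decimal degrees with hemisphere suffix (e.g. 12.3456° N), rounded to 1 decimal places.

Field F=5, H=7: +5·20° lon, +7·10° lat → SW at lon -80°, lat -20°.
Cell spans 20° lon × 10° lat.
south 20.0° S, north 10.0° S.

20.0° S, 10.0° S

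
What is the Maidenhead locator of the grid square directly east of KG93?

LG03

Longitude square 9; +1 → 10, wraps to 0, carry into field.
Longitude field K = 10; +1 → 11 = L.
The latitude characters are unchanged.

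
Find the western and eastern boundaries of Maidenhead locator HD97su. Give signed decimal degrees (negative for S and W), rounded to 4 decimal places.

-20.5000, -20.4167

Field H=7, D=3: +7·20° lon, +3·10° lat → SW at lon -40°, lat -60°.
Square 9, 7: +9·2° lon, +7·1° lat → SW at lon -22°, lat -53°.
Subsquare s=18, u=20: +18·0.0833333° lon, +20·0.0416667° lat → SW at lon -20.5°, lat -52.1667°.
Cell spans 0.0833333° lon × 0.0416667° lat.
west -20.5000, east -20.4167.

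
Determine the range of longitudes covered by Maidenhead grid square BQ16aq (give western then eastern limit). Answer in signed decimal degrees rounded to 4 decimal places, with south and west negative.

-158.0000, -157.9167

Field B=1, Q=16: +1·20° lon, +16·10° lat → SW at lon -160°, lat 70°.
Square 1, 6: +1·2° lon, +6·1° lat → SW at lon -158°, lat 76°.
Subsquare a=0, q=16: +0·0.0833333° lon, +16·0.0416667° lat → SW at lon -158°, lat 76.6667°.
Cell spans 0.0833333° lon × 0.0416667° lat.
west -158.0000, east -157.9167.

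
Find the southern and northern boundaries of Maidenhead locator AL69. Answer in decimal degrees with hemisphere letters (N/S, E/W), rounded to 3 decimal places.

29.000° N, 30.000° N

Field A=0, L=11: +0·20° lon, +11·10° lat → SW at lon -180°, lat 20°.
Square 6, 9: +6·2° lon, +9·1° lat → SW at lon -168°, lat 29°.
Cell spans 2° lon × 1° lat.
south 29.000° N, north 30.000° N.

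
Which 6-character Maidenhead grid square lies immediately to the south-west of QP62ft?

QP62es

Longitude subsquare f = 5; −1 → 4 = e.
Latitude subsquare t = 19; −1 → 18 = s.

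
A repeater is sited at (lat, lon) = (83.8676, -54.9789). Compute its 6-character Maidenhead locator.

GR23mu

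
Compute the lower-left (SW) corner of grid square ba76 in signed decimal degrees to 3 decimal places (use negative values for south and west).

Field B=1, A=0: +1·20° lon, +0·10° lat → SW at lon -160°, lat -90°.
Square 7, 6: +7·2° lon, +6·1° lat → SW at lon -146°, lat -84°.
latitude -84.000, longitude -146.000.

-84.000, -146.000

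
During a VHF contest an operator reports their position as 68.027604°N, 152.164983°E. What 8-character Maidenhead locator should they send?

Add 180° to longitude and 90° to latitude: 332.16498, 158.02760.
Field (20°×10°, letters A–R): 332.16498/20 → 16 → Q, 158.02760/10 → 15 → P; chars QP.
Square (2°×1°, digits 0–9): 12.16498/2 → 6, 8.02760/1 → 8; chars 68.
Subsquare (5′×2.5′, letters a–x): 0.16498/0.0833333 → 1 → b, 0.02760/0.0416667 → 0 → a; chars ba.
Extended square (30″×15″, digits 0–9): 0.08165/0.00833333 → 9, 0.02760/0.00416667 → 6; chars 96.

QP68ba96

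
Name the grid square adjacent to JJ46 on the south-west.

JJ35

Longitude square 4; −1 → 3.
Latitude square 6; −1 → 5.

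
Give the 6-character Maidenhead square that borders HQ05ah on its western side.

GQ95xh

Longitude subsquare a = 0; −1 → -1, wraps to 23 = x, carry into square.
Longitude square 0; −1 → -1, wraps to 9, carry into field.
Longitude field H = 7; −1 → 6 = G.
The latitude characters are unchanged.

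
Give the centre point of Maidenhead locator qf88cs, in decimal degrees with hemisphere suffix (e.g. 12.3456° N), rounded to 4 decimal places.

31.2292° S, 156.2083° E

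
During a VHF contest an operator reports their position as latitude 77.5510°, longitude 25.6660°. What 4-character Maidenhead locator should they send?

KQ27

Offset from 180°W / 90°S: lon 205.67°, lat 167.55°.
Field: 205.67/20 → 10 → K, 167.55/10 → 16 → Q; chars KQ.
Square: 5.67/2 → 2, 7.55/1 → 7; chars 27.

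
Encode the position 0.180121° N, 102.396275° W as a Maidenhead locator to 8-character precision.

Add 180° to longitude and 90° to latitude: 77.60372, 90.18012.
Field: lon ⌊77.60372/20⌋ = 3 → D; lat ⌊90.18012/10⌋ = 9 → J.
Square: lon ⌊17.60372/2⌋ = 8; lat ⌊0.18012/1⌋ = 0.
Subsquare: lon ⌊1.60372/0.0833333⌋ = 19 → t; lat ⌊0.18012/0.0416667⌋ = 4 → e.
Extended square: lon ⌊0.02039/0.00833333⌋ = 2; lat ⌊0.01345/0.00416667⌋ = 3.

DJ80te23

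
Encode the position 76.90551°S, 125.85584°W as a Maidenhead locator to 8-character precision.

CB73bc72

Offset from 180°W / 90°S: lon 54.14416°, lat 13.09449°.
Field: lon ⌊54.14416/20⌋ = 2 → C; lat ⌊13.09449/10⌋ = 1 → B.
Square: lon ⌊14.14416/2⌋ = 7; lat ⌊3.09449/1⌋ = 3.
Subsquare: lon ⌊0.14416/0.0833333⌋ = 1 → b; lat ⌊0.09449/0.0416667⌋ = 2 → c.
Extended square: lon ⌊0.06083/0.00833333⌋ = 7; lat ⌊0.01116/0.00416667⌋ = 2.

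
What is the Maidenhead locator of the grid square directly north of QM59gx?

QN50ga

Latitude subsquare x = 23; +1 → 24, wraps to 0 = a, carry into square.
Latitude square 9; +1 → 10, wraps to 0, carry into field.
Latitude field M = 12; +1 → 13 = N.
The longitude characters are unchanged.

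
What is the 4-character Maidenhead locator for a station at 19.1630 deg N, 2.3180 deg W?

IK89

Offset from 180°W / 90°S: lon 177.68°, lat 109.16°.
Field (20°×10°, letters A–R): 177.68/20 → 8 → I, 109.16/10 → 10 → K; chars IK.
Square (2°×1°, digits 0–9): 17.68/2 → 8, 9.16/1 → 9; chars 89.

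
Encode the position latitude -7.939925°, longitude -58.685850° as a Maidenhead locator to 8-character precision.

Offset from 180°W / 90°S: lon 121.31415°, lat 82.06007°.
Field: lon ⌊121.31415/20⌋ = 6 → G; lat ⌊82.06007/10⌋ = 8 → I.
Square: lon ⌊1.31415/2⌋ = 0; lat ⌊2.06007/1⌋ = 2.
Subsquare: lon ⌊1.31415/0.0833333⌋ = 15 → p; lat ⌊0.06007/0.0416667⌋ = 1 → b.
Extended square: lon ⌊0.06415/0.00833333⌋ = 7; lat ⌊0.01841/0.00416667⌋ = 4.

GI02pb74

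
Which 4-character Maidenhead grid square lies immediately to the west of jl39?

JL29

Longitude square 3; −1 → 2.
The latitude characters are unchanged.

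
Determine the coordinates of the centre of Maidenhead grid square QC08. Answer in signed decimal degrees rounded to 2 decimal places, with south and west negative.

-61.50, 141.00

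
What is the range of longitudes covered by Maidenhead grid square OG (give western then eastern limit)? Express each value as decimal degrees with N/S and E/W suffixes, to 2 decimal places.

Field O=14, G=6: +14·20° lon, +6·10° lat → SW at lon 100°, lat -30°.
Cell spans 20° lon × 10° lat.
west 100.00° E, east 120.00° E.

100.00° E, 120.00° E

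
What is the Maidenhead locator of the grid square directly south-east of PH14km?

PH14ll

Longitude subsquare k = 10; +1 → 11 = l.
Latitude subsquare m = 12; −1 → 11 = l.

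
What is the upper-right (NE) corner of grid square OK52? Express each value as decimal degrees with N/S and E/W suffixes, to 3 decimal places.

13.000° N, 112.000° E

Field O=14, K=10: +14·20° lon, +10·10° lat → SW at lon 100°, lat 10°.
Square 5, 2: +5·2° lon, +2·1° lat → SW at lon 110°, lat 12°.
Cell spans 2° lon × 1° lat. NE corner is SW corner plus one full cell.
latitude 13.000° N, longitude 112.000° E.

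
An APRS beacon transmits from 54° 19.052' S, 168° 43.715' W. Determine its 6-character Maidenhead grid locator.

AD55pq

Add 180° to longitude and 90° to latitude: 11.2714, 35.6825.
Field: lon ⌊11.2714/20⌋ = 0 → A; lat ⌊35.6825/10⌋ = 3 → D.
Square: lon ⌊11.2714/2⌋ = 5; lat ⌊5.6825/1⌋ = 5.
Subsquare: lon ⌊1.2714/0.0833333⌋ = 15 → p; lat ⌊0.6825/0.0416667⌋ = 16 → q.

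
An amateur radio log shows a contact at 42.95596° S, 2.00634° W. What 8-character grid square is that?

IE87xb90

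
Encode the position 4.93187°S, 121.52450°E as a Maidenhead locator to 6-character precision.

PI05sb

Offset from 180°W / 90°S: lon 301.5245°, lat 85.0681°.
Field: 301.5245/20 → 15 → P, 85.0681/10 → 8 → I; chars PI.
Square: 1.5245/2 → 0, 5.0681/1 → 5; chars 05.
Subsquare: 1.5245/0.0833333 → 18 → s, 0.0681/0.0416667 → 1 → b; chars sb.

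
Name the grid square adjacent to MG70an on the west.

Longitude subsquare a = 0; −1 → -1, wraps to 23 = x, carry into square.
Longitude square 7; −1 → 6.
The latitude characters are unchanged.

MG60xn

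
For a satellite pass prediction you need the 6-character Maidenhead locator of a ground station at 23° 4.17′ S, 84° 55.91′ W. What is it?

EG76mw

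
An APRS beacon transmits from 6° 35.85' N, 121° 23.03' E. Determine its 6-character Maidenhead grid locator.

Shift to the Maidenhead origin (180°W, 90°S): lon 301.3838, lat 96.5975.
Field (20°×10°, letters A–R): lon ⌊301.3838/20⌋ = 15 → P; lat ⌊96.5975/10⌋ = 9 → J.
Square (2°×1°, digits 0–9): lon ⌊1.3838/2⌋ = 0; lat ⌊6.5975/1⌋ = 6.
Subsquare (5′×2.5′, letters a–x): lon ⌊1.3838/0.0833333⌋ = 16 → q; lat ⌊0.5975/0.0416667⌋ = 14 → o.

PJ06qo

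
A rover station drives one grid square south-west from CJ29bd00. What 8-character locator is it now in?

CJ29ac99

Longitude extended square 0; −1 → -1, wraps to 9, carry into subsquare.
Longitude subsquare b = 1; −1 → 0 = a.
Latitude extended square 0; −1 → -1, wraps to 9, carry into subsquare.
Latitude subsquare d = 3; −1 → 2 = c.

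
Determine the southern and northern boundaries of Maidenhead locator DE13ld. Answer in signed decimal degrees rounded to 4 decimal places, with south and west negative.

-46.8750, -46.8333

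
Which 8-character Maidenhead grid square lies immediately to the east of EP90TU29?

Longitude extended square 2; +1 → 3.
The latitude characters are unchanged.

EP90tu39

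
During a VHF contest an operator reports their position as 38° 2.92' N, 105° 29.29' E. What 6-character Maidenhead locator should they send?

OM28rb

Offset from 180°W / 90°S: lon 285.4882°, lat 128.0487°.
Field (20°×10°, letters A–R): 285.4882/20 → 14 → O, 128.0487/10 → 12 → M; chars OM.
Square (2°×1°, digits 0–9): 5.4882/2 → 2, 8.0487/1 → 8; chars 28.
Subsquare (5′×2.5′, letters a–x): 1.4882/0.0833333 → 17 → r, 0.0487/0.0416667 → 1 → b; chars rb.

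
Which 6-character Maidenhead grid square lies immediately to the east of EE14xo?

EE24ao

Longitude subsquare x = 23; +1 → 24, wraps to 0 = a, carry into square.
Longitude square 1; +1 → 2.
The latitude characters are unchanged.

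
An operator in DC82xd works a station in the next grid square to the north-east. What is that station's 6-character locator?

DC92ae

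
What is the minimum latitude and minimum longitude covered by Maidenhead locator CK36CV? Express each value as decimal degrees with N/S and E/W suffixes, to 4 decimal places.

16.8750° N, 133.8333° W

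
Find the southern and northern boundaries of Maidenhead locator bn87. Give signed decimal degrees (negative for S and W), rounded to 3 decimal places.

47.000, 48.000

Field B=1, N=13: +1·20° lon, +13·10° lat → SW at lon -160°, lat 40°.
Square 8, 7: +8·2° lon, +7·1° lat → SW at lon -144°, lat 47°.
Cell spans 2° lon × 1° lat.
south 47.000, north 48.000.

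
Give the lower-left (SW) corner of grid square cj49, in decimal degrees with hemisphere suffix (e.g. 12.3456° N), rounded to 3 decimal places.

Field C=2, J=9: +2·20° lon, +9·10° lat → SW at lon -140°, lat 0°.
Square 4, 9: +4·2° lon, +9·1° lat → SW at lon -132°, lat 9°.
latitude 9.000° N, longitude 132.000° W.

9.000° N, 132.000° W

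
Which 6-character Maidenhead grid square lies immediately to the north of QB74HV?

Latitude subsquare v = 21; +1 → 22 = w.
The longitude characters are unchanged.

QB74hw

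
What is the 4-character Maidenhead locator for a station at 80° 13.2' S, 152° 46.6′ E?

QA69

Shift to the Maidenhead origin (180°W, 90°S): lon 332.78, lat 9.78.
Field (20°×10°, letters A–R): lon ⌊332.78/20⌋ = 16 → Q; lat ⌊9.78/10⌋ = 0 → A.
Square (2°×1°, digits 0–9): lon ⌊12.78/2⌋ = 6; lat ⌊9.78/1⌋ = 9.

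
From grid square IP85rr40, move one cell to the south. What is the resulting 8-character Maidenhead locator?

IP85rq49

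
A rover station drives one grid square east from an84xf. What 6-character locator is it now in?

Longitude subsquare x = 23; +1 → 24, wraps to 0 = a, carry into square.
Longitude square 8; +1 → 9.
The latitude characters are unchanged.

AN94af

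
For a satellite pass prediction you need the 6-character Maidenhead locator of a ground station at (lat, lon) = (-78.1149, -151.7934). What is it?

Shift to the Maidenhead origin (180°W, 90°S): lon 28.2066, lat 11.8851.
Field: lon ⌊28.2066/20⌋ = 1 → B; lat ⌊11.8851/10⌋ = 1 → B.
Square: lon ⌊8.2066/2⌋ = 4; lat ⌊1.8851/1⌋ = 1.
Subsquare: lon ⌊0.2066/0.0833333⌋ = 2 → c; lat ⌊0.8851/0.0416667⌋ = 21 → v.

BB41cv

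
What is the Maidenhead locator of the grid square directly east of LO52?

LO62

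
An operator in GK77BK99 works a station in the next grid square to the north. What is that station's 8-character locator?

GK77bl90

Latitude extended square 9; +1 → 10, wraps to 0, carry into subsquare.
Latitude subsquare k = 10; +1 → 11 = l.
The longitude characters are unchanged.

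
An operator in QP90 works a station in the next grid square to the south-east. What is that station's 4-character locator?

Longitude square 9; +1 → 10, wraps to 0, carry into field.
Longitude field Q = 16; +1 → 17 = R.
Latitude square 0; −1 → -1, wraps to 9, carry into field.
Latitude field P = 15; −1 → 14 = O.

RO09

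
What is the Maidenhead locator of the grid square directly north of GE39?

GF30

Latitude square 9; +1 → 10, wraps to 0, carry into field.
Latitude field E = 4; +1 → 5 = F.
The longitude characters are unchanged.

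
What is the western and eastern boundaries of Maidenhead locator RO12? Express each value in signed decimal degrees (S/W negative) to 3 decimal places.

Field R=17, O=14: +17·20° lon, +14·10° lat → SW at lon 160°, lat 50°.
Square 1, 2: +1·2° lon, +2·1° lat → SW at lon 162°, lat 52°.
Cell spans 2° lon × 1° lat.
west 162.000, east 164.000.

162.000, 164.000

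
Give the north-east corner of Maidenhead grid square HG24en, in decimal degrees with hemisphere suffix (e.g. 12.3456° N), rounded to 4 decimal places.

Field H=7, G=6: +7·20° lon, +6·10° lat → SW at lon -40°, lat -30°.
Square 2, 4: +2·2° lon, +4·1° lat → SW at lon -36°, lat -26°.
Subsquare e=4, n=13: +4·0.0833333° lon, +13·0.0416667° lat → SW at lon -35.6667°, lat -25.4583°.
Cell spans 0.0833333° lon × 0.0416667° lat. NE corner is SW corner plus one full cell.
latitude 25.4167° S, longitude 35.5833° W.

25.4167° S, 35.5833° W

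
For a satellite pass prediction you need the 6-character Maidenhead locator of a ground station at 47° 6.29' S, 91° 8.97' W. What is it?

EE42kv

Offset from 180°W / 90°S: lon 88.8505°, lat 42.8952°.
Field: lon ⌊88.8505/20⌋ = 4 → E; lat ⌊42.8952/10⌋ = 4 → E.
Square: lon ⌊8.8505/2⌋ = 4; lat ⌊2.8952/1⌋ = 2.
Subsquare: lon ⌊0.8505/0.0833333⌋ = 10 → k; lat ⌊0.8952/0.0416667⌋ = 21 → v.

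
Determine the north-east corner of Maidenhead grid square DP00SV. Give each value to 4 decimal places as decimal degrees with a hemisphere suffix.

60.9167° N, 118.4167° W

Field D=3, P=15: +3·20° lon, +15·10° lat → SW at lon -120°, lat 60°.
Square 0, 0: +0·2° lon, +0·1° lat → SW at lon -120°, lat 60°.
Subsquare s=18, v=21: +18·0.0833333° lon, +21·0.0416667° lat → SW at lon -118.5°, lat 60.875°.
Cell spans 0.0833333° lon × 0.0416667° lat. NE corner is SW corner plus one full cell.
latitude 60.9167° N, longitude 118.4167° W.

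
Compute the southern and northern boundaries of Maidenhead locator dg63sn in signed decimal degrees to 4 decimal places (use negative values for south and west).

-26.4583, -26.4167

Field D=3, G=6: +3·20° lon, +6·10° lat → SW at lon -120°, lat -30°.
Square 6, 3: +6·2° lon, +3·1° lat → SW at lon -108°, lat -27°.
Subsquare s=18, n=13: +18·0.0833333° lon, +13·0.0416667° lat → SW at lon -106.5°, lat -26.4583°.
Cell spans 0.0833333° lon × 0.0416667° lat.
south -26.4583, north -26.4167.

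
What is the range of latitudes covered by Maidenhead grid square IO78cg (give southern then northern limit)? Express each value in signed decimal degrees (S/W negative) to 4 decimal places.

58.2500, 58.2917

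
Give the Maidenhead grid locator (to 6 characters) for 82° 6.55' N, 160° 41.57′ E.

Shift to the Maidenhead origin (180°W, 90°S): lon 340.6928, lat 172.1092.
Field: lon ⌊340.6928/20⌋ = 17 → R; lat ⌊172.1092/10⌋ = 17 → R.
Square: lon ⌊0.6928/2⌋ = 0; lat ⌊2.1092/1⌋ = 2.
Subsquare: lon ⌊0.6928/0.0833333⌋ = 8 → i; lat ⌊0.1092/0.0416667⌋ = 2 → c.

RR02ic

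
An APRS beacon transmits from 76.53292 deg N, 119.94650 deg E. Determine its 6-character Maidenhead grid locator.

Add 180° to longitude and 90° to latitude: 299.9465, 166.5329.
Field (20°×10°, letters A–R): 299.9465/20 → 14 → O, 166.5329/10 → 16 → Q; chars OQ.
Square (2°×1°, digits 0–9): 19.9465/2 → 9, 6.5329/1 → 6; chars 96.
Subsquare (5′×2.5′, letters a–x): 1.9465/0.0833333 → 23 → x, 0.5329/0.0416667 → 12 → m; chars xm.

OQ96xm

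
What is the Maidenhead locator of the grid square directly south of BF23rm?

Latitude subsquare m = 12; −1 → 11 = l.
The longitude characters are unchanged.

BF23rl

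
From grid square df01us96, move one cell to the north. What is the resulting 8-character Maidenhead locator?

DF01us97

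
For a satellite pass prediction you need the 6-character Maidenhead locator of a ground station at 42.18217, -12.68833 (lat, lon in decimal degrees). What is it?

Offset from 180°W / 90°S: lon 167.3117°, lat 132.1822°.
Field: lon ⌊167.3117/20⌋ = 8 → I; lat ⌊132.1822/10⌋ = 13 → N.
Square: lon ⌊7.3117/2⌋ = 3; lat ⌊2.1822/1⌋ = 2.
Subsquare: lon ⌊1.3117/0.0833333⌋ = 15 → p; lat ⌊0.1822/0.0416667⌋ = 4 → e.

IN32pe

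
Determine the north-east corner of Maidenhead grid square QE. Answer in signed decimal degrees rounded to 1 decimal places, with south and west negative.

-40.0, 160.0

Field Q=16, E=4: +16·20° lon, +4·10° lat → SW at lon 140°, lat -50°.
Cell spans 20° lon × 10° lat. NE corner is SW corner plus one full cell.
latitude -40.0, longitude 160.0.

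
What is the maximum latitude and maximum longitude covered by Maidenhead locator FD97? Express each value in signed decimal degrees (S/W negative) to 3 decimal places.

-52.000, -60.000

Field F=5, D=3: +5·20° lon, +3·10° lat → SW at lon -80°, lat -60°.
Square 9, 7: +9·2° lon, +7·1° lat → SW at lon -62°, lat -53°.
Cell spans 2° lon × 1° lat. NE corner is SW corner plus one full cell.
latitude -52.000, longitude -60.000.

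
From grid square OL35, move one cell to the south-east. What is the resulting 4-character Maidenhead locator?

Longitude square 3; +1 → 4.
Latitude square 5; −1 → 4.

OL44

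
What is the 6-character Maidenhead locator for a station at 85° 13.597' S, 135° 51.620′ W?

CA24bs

Add 180° to longitude and 90° to latitude: 44.1397, 4.7734.
Field: 44.1397/20 → 2 → C, 4.7734/10 → 0 → A; chars CA.
Square: 4.1397/2 → 2, 4.7734/1 → 4; chars 24.
Subsquare: 0.1397/0.0833333 → 1 → b, 0.7734/0.0416667 → 18 → s; chars bs.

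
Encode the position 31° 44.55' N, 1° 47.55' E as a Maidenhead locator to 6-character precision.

Offset from 180°W / 90°S: lon 181.7925°, lat 121.7425°.
Field (20°×10°, letters A–R): lon ⌊181.7925/20⌋ = 9 → J; lat ⌊121.7425/10⌋ = 12 → M.
Square (2°×1°, digits 0–9): lon ⌊1.7925/2⌋ = 0; lat ⌊1.7425/1⌋ = 1.
Subsquare (5′×2.5′, letters a–x): lon ⌊1.7925/0.0833333⌋ = 21 → v; lat ⌊0.7425/0.0416667⌋ = 17 → r.

JM01vr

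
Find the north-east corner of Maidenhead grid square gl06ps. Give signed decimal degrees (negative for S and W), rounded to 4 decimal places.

26.7917, -58.6667

Field G=6, L=11: +6·20° lon, +11·10° lat → SW at lon -60°, lat 20°.
Square 0, 6: +0·2° lon, +6·1° lat → SW at lon -60°, lat 26°.
Subsquare p=15, s=18: +15·0.0833333° lon, +18·0.0416667° lat → SW at lon -58.75°, lat 26.75°.
Cell spans 0.0833333° lon × 0.0416667° lat. NE corner is SW corner plus one full cell.
latitude 26.7917, longitude -58.6667.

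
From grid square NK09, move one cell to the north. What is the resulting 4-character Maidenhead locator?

Latitude square 9; +1 → 10, wraps to 0, carry into field.
Latitude field K = 10; +1 → 11 = L.
The longitude characters are unchanged.

NL00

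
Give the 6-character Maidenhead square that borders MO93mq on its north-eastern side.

Longitude subsquare m = 12; +1 → 13 = n.
Latitude subsquare q = 16; +1 → 17 = r.

MO93nr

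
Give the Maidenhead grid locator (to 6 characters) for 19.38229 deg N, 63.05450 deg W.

FK89lj

Shift to the Maidenhead origin (180°W, 90°S): lon 116.9455, lat 109.3823.
Field: 116.9455/20 → 5 → F, 109.3823/10 → 10 → K; chars FK.
Square: 16.9455/2 → 8, 9.3823/1 → 9; chars 89.
Subsquare: 0.9455/0.0833333 → 11 → l, 0.3823/0.0416667 → 9 → j; chars lj.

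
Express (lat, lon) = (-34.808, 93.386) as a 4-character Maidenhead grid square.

NF65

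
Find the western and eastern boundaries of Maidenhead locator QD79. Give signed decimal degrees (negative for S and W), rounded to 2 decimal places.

154.00, 156.00

Field Q=16, D=3: +16·20° lon, +3·10° lat → SW at lon 140°, lat -60°.
Square 7, 9: +7·2° lon, +9·1° lat → SW at lon 154°, lat -51°.
Cell spans 2° lon × 1° lat.
west 154.00, east 156.00.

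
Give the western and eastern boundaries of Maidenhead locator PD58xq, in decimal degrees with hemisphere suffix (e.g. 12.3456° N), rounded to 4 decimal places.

Field P=15, D=3: +15·20° lon, +3·10° lat → SW at lon 120°, lat -60°.
Square 5, 8: +5·2° lon, +8·1° lat → SW at lon 130°, lat -52°.
Subsquare x=23, q=16: +23·0.0833333° lon, +16·0.0416667° lat → SW at lon 131.917°, lat -51.3333°.
Cell spans 0.0833333° lon × 0.0416667° lat.
west 131.9167° E, east 132.0000° E.

131.9167° E, 132.0000° E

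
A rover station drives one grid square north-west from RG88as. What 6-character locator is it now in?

RG78xt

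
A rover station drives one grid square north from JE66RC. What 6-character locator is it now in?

JE66rd

Latitude subsquare c = 2; +1 → 3 = d.
The longitude characters are unchanged.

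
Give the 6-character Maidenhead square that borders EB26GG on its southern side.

Latitude subsquare g = 6; −1 → 5 = f.
The longitude characters are unchanged.

EB26gf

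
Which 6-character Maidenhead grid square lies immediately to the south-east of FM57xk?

FM67aj

Longitude subsquare x = 23; +1 → 24, wraps to 0 = a, carry into square.
Longitude square 5; +1 → 6.
Latitude subsquare k = 10; −1 → 9 = j.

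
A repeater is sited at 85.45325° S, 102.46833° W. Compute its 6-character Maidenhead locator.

DA84sn

Offset from 180°W / 90°S: lon 77.5317°, lat 4.5468°.
Field: 77.5317/20 → 3 → D, 4.5468/10 → 0 → A; chars DA.
Square: 17.5317/2 → 8, 4.5468/1 → 4; chars 84.
Subsquare: 1.5317/0.0833333 → 18 → s, 0.5468/0.0416667 → 13 → n; chars sn.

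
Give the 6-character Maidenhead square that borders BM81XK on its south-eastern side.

BM91aj

Longitude subsquare x = 23; +1 → 24, wraps to 0 = a, carry into square.
Longitude square 8; +1 → 9.
Latitude subsquare k = 10; −1 → 9 = j.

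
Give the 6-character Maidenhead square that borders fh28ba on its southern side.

FH27bx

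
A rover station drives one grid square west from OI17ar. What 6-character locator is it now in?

Longitude subsquare a = 0; −1 → -1, wraps to 23 = x, carry into square.
Longitude square 1; −1 → 0.
The latitude characters are unchanged.

OI07xr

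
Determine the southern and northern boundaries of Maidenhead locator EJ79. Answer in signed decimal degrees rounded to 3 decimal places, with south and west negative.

Field E=4, J=9: +4·20° lon, +9·10° lat → SW at lon -100°, lat 0°.
Square 7, 9: +7·2° lon, +9·1° lat → SW at lon -86°, lat 9°.
Cell spans 2° lon × 1° lat.
south 9.000, north 10.000.

9.000, 10.000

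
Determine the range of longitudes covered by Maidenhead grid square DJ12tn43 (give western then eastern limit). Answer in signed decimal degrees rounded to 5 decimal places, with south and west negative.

Field D=3, J=9: +3·20° lon, +9·10° lat → SW at lon -120°, lat 0°.
Square 1, 2: +1·2° lon, +2·1° lat → SW at lon -118°, lat 2°.
Subsquare t=19, n=13: +19·0.0833333° lon, +13·0.0416667° lat → SW at lon -116.417°, lat 2.54167°.
Extended square 4, 3: +4·0.00833333° lon, +3·0.00416667° lat → SW at lon -116.383°, lat 2.55417°.
Cell spans 0.00833333° lon × 0.00416667° lat.
west -116.38333, east -116.37500.

-116.38333, -116.37500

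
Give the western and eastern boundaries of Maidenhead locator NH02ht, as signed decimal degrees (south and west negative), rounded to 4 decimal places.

Field N=13, H=7: +13·20° lon, +7·10° lat → SW at lon 80°, lat -20°.
Square 0, 2: +0·2° lon, +2·1° lat → SW at lon 80°, lat -18°.
Subsquare h=7, t=19: +7·0.0833333° lon, +19·0.0416667° lat → SW at lon 80.5833°, lat -17.2083°.
Cell spans 0.0833333° lon × 0.0416667° lat.
west 80.5833, east 80.6667.

80.5833, 80.6667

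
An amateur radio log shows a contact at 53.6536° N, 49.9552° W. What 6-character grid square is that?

Offset from 180°W / 90°S: lon 130.0448°, lat 143.6536°.
Field: lon ⌊130.0448/20⌋ = 6 → G; lat ⌊143.6536/10⌋ = 14 → O.
Square: lon ⌊10.0448/2⌋ = 5; lat ⌊3.6536/1⌋ = 3.
Subsquare: lon ⌊0.0448/0.0833333⌋ = 0 → a; lat ⌊0.6536/0.0416667⌋ = 15 → p.

GO53ap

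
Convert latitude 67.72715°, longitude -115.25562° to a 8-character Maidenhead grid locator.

Offset from 180°W / 90°S: lon 64.74438°, lat 157.72715°.
Field (20°×10°, letters A–R): lon ⌊64.74438/20⌋ = 3 → D; lat ⌊157.72715/10⌋ = 15 → P.
Square (2°×1°, digits 0–9): lon ⌊4.74438/2⌋ = 2; lat ⌊7.72715/1⌋ = 7.
Subsquare (5′×2.5′, letters a–x): lon ⌊0.74438/0.0833333⌋ = 8 → i; lat ⌊0.72715/0.0416667⌋ = 17 → r.
Extended square (30″×15″, digits 0–9): lon ⌊0.07771/0.00833333⌋ = 9; lat ⌊0.01882/0.00416667⌋ = 4.

DP27ir94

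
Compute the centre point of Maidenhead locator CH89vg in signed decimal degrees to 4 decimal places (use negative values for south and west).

-10.7292, -122.2083

Field C=2, H=7: +2·20° lon, +7·10° lat → SW at lon -140°, lat -20°.
Square 8, 9: +8·2° lon, +9·1° lat → SW at lon -124°, lat -11°.
Subsquare v=21, g=6: +21·0.0833333° lon, +6·0.0416667° lat → SW at lon -122.25°, lat -10.75°.
Cell spans 0.0833333° lon × 0.0416667° lat. Centre is SW corner plus half of each.
latitude -10.7292, longitude -122.2083.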